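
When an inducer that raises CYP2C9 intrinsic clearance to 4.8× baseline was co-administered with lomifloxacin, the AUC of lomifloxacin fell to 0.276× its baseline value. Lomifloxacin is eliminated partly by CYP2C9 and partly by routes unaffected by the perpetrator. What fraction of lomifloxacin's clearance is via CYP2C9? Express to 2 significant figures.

0.69

CL'/CL = 1 / 0.276 = 3.623
4.8·fm + (1 − fm) = 3.623
fm = (3.623 − 1) / (4.8 − 1) = 0.69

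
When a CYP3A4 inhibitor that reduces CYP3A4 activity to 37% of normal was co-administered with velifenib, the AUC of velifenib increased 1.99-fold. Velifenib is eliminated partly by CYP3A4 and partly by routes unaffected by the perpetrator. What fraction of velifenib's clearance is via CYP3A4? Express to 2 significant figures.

Call the CYP3A4 fraction fm. After the interaction, CL_new/CL_old = fm × 0.37 + (1 − fm).
AUC ratio = 1 / (new CL fraction), so new CL fraction = 1 / 1.99 = 0.5025.
fm × 0.37 + 1 − fm = 0.5025  ⇒  fm × (0.37 − 1) = −0.4975  ⇒  fm = 0.79.

0.79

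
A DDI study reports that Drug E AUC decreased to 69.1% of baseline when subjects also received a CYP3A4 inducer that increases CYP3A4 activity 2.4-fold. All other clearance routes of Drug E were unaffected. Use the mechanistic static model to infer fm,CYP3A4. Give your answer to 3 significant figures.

CL'/CL = 1 / 0.691 = 1.447
2.4·fm + (1 − fm) = 1.447
fm = (1.447 − 1) / (2.4 − 1) = 0.319

0.319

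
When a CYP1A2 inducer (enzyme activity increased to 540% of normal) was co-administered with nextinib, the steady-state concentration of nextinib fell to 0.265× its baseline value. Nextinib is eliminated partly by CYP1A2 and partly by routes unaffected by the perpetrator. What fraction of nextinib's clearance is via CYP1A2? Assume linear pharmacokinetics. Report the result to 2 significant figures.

Let x = fm,CYP1A2. Because steady-state concentration ∝ 1/CL, relative clearance rose to 1/0.265 = 3.774.
Setting x·5.4 + (1 − x) = 3.774 and solving: x = (3.774 − 1)/(5.4 − 1) = 0.63.

0.63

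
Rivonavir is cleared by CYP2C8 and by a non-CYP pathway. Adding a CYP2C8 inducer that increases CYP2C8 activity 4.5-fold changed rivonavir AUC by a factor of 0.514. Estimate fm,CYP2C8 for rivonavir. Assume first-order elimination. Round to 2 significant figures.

Let fm be the CYP2C8 fraction. New clearance relative to baseline = fm × 4.5 + (1 − fm).
AUC ratio = 1 / (new CL fraction), so new CL fraction = 1 / 0.514 = 1.946.
fm × 4.5 + 1 − fm = 1.946  ⇒  fm × (4.5 − 1) = 0.9455  ⇒  fm = 0.27.

0.27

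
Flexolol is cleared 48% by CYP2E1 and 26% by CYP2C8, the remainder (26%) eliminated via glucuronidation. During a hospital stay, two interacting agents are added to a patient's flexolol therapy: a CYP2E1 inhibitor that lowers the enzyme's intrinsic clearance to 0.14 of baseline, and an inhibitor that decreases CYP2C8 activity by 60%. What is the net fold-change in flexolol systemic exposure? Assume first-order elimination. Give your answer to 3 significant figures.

The CYP2E1 pathway (48% of clearance) is reduced to 0.14× activity: 0.48 × 0.14 = 0.0672.
The CYP2C8 pathway (26% of clearance) is reduced to 0.4× activity: 0.26 × 0.4 = 0.104.
The remaining 26% of clearance is unaffected.
CL_new/CL_old = 0.0672 + 0.104 + 0.26 = 0.4312.
Systemic exposure ∝ 1/CL: fold-change = 1 / 0.4312 = 2.32.

2.32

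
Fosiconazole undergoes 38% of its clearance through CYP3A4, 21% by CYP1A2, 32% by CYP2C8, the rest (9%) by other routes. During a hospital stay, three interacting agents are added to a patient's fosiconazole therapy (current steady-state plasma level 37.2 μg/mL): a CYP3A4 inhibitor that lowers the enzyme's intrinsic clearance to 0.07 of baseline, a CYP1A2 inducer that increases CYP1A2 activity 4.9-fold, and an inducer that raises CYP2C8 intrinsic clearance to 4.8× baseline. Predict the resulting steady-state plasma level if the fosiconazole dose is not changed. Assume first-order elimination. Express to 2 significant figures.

14 μg/mL

The CYP3A4 pathway (38% of clearance) is reduced to 0.07× activity: 0.38 × 0.07 = 0.0266.
The CYP1A2 pathway (21% of clearance) increases to 4.9× activity: 0.21 × 4.9 = 1.029.
The CYP2C8 pathway (32% of clearance) is boosted to 4.8× activity: 0.32 × 4.8 = 1.536.
The remaining 9% of clearance is unaffected.
New clearance relative to baseline: 0.0266 + 1.029 + 1.536 + 0.09 = 2.6816.
Steady-state plasma level ∝ 1/CL: new value = 37.2 / 2.6816 = 14 μg/mL.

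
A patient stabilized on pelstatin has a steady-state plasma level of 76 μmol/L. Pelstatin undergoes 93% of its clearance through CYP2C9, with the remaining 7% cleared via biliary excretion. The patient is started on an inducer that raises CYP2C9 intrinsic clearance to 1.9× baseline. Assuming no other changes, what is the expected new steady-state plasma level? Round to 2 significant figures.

CYP2C9: 0.93 × 1.9 = 1.767
Other: 0.07 (unchanged)
New clearance relative to baseline: 1.767 + 0.07 = 1.837.
Steady-state plasma level ∝ 1/CL, so new value = 76 / 1.837 = 41 μmol/L.

41 μmol/L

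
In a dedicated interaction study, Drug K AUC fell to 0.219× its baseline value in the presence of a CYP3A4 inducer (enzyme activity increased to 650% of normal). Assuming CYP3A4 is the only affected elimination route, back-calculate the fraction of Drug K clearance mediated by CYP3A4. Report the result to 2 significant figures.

Write x for the fraction cleared via CYP3A4. The observed AUC change means clearance rose to 1/0.219 = 4.566 of baseline.
Only the CYP3A4 route changed, so 4.566 = x·6.5 + (1 − x), giving x = 0.65.

0.65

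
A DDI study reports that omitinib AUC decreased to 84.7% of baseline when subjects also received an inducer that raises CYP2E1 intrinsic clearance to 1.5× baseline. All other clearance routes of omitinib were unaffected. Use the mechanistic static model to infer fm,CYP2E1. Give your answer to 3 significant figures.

Write x for the fraction cleared via CYP2E1. The observed AUC change means clearance rose to 1/0.847 = 1.181 of baseline.
Setting x·1.5 + (1 − x) = 1.181 and solving: x = (1.181 − 1)/(1.5 − 1) = 0.361.

0.361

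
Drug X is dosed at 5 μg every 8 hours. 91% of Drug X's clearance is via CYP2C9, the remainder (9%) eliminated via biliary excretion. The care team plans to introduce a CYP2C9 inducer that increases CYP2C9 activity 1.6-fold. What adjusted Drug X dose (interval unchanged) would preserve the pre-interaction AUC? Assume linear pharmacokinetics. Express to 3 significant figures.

CYP2C9: 0.91 × 1.6 = 1.456
Other: 0.09 (unchanged)
New clearance relative to baseline: 1.456 + 0.09 = 1.546.
Css,avg = (dose rate)/CL, so holding Css fixed requires dose ∝ CL: 5 × 1.546 = 7.73 μg.

7.73 μg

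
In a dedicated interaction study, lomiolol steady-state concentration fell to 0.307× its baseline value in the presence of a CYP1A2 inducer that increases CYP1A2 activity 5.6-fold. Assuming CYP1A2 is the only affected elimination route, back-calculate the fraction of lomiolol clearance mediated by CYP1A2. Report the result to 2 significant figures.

Call the CYP1A2 fraction fm. After the interaction, CL_new/CL_old = fm × 5.6 + (1 − fm).
Steady-state concentration ratio = 1 / (new CL fraction), so new CL fraction = 1 / 0.307 = 3.257.
fm × 5.6 + 1 − fm = 3.257  ⇒  fm × (5.6 − 1) = 2.257  ⇒  fm = 0.49.

0.49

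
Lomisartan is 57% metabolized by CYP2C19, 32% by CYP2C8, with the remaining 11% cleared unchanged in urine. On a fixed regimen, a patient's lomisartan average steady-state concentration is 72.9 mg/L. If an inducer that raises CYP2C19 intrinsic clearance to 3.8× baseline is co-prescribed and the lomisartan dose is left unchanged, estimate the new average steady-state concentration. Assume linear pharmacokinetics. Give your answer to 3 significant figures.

28.1 mg/L

CYP2C19: 0.57 × 3.8 = 2.166
CYP2C8: 0.32 (unchanged)
Other: 0.11 (unchanged)
Relative clearance = 2.166 + 0.32 + 0.11 = 2.596.
With dosing unchanged, average steady-state concentration scales as 1/CL: 72.9 / 2.596 = 28.1 mg/L.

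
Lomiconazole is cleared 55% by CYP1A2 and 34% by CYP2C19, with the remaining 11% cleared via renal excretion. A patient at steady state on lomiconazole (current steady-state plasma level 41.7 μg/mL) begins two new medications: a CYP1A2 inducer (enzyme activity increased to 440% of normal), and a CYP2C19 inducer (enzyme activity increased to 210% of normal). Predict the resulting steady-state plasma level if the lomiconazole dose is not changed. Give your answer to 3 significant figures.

12.9 μg/mL

The CYP1A2 pathway (55% of clearance) is boosted to 4.4× activity: 0.55 × 4.4 = 2.42.
The CYP2C19 pathway (34% of clearance) is boosted to 2.1× activity: 0.34 × 2.1 = 0.714.
The remaining 11% of clearance is unaffected.
Relative clearance = 2.42 + 0.714 + 0.11 = 3.244.
Dividing the baseline by the relative clearance: 41.7 / 3.244 = 12.9 μg/mL.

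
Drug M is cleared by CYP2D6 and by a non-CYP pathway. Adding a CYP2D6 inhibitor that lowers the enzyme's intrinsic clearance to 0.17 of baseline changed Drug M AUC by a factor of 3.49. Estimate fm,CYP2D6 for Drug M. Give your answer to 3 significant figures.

0.860

Call the CYP2D6 fraction fm. After the interaction, CL_new/CL_old = fm × 0.17 + (1 − fm).
AUC ratio = 1 / (new CL fraction), so new CL fraction = 1 / 3.49 = 0.2865.
fm × 0.17 + 1 − fm = 0.2865  ⇒  fm × (0.17 − 1) = −0.7135  ⇒  fm = 0.860.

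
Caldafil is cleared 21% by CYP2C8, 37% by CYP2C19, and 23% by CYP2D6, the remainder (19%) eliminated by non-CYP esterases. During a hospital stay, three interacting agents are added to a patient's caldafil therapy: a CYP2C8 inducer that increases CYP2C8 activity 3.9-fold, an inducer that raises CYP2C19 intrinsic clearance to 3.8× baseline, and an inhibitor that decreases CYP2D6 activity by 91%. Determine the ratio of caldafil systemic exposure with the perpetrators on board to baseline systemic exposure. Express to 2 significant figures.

The CYP2C8 pathway (21% of clearance) rises to 3.9× activity: 0.21 × 3.9 = 0.819.
The CYP2C19 pathway (37% of clearance) is boosted to 3.8× activity: 0.37 × 3.8 = 1.406.
The CYP2D6 pathway (23% of clearance) drops to 0.09× activity: 0.23 × 0.09 = 0.0207.
Non-CYP routes (19%) are unchanged.
Relative clearance = 0.819 + 1.406 + 0.0207 + 0.19 = 2.4357.
Net systemic exposure ratio = 1 / 2.4357 = 0.41.

0.41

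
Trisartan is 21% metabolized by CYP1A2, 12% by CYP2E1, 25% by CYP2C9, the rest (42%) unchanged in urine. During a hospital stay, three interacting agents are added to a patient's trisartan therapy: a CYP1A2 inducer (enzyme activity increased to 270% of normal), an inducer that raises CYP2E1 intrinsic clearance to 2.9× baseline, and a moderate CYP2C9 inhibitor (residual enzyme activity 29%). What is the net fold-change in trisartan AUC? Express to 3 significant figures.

0.710

The CYP1A2 pathway (21% of clearance) increases to 2.7× activity: 0.21 × 2.7 = 0.567.
The CYP2E1 pathway (12% of clearance) is boosted to 2.9× activity: 0.12 × 2.9 = 0.348.
The CYP2C9 pathway (25% of clearance) falls to 0.29× activity: 0.25 × 0.29 = 0.0725.
Non-CYP routes (42%) are unchanged.
CL_new/CL_old = 0.567 + 0.348 + 0.0725 + 0.42 = 1.4075.
AUC ∝ 1/CL: fold-change = 1 / 1.4075 = 0.710.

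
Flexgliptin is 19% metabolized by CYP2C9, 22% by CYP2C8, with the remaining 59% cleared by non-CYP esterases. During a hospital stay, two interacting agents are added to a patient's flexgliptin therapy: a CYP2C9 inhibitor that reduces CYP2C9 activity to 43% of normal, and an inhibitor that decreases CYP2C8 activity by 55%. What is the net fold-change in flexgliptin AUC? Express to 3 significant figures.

1.30

The CYP2C9 pathway (19% of clearance) drops to 0.43× activity: 0.19 × 0.43 = 0.0817.
The CYP2C8 pathway (22% of clearance) is reduced to 0.45× activity: 0.22 × 0.45 = 0.099.
The remaining 59% of clearance is unaffected.
New clearance relative to baseline: 0.0817 + 0.099 + 0.59 = 0.7707.
AUC ∝ 1/CL: fold-change = 1 / 0.7707 = 1.30.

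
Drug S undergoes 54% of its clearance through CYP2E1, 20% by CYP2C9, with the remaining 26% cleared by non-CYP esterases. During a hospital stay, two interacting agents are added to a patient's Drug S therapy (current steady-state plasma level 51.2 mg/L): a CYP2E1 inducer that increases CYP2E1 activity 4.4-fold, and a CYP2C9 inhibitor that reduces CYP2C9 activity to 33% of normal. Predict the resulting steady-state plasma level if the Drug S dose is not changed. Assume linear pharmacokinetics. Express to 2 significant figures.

CYP2E1: 0.54 × 4.4 = 2.376
CYP2C9: 0.2 × 0.33 = 0.066
Other: 0.26 (unchanged)
CL_new/CL_old = 2.376 + 0.066 + 0.26 = 2.702.
Dividing the baseline by the relative clearance: 51.2 / 2.702 = 19 mg/L.

19 mg/L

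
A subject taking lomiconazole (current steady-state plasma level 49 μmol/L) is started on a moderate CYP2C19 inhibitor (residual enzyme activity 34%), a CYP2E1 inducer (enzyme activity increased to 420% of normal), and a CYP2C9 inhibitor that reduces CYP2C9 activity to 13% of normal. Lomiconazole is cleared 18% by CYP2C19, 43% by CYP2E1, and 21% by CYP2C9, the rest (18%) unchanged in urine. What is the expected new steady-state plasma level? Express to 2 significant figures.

24 μmol/L

CYP2C19: 0.18 × 0.34 = 0.0612
CYP2E1: 0.43 × 4.2 = 1.806
CYP2C9: 0.21 × 0.13 = 0.0273
Other: 0.18 (unchanged)
Relative clearance = 0.0612 + 1.806 + 0.0273 + 0.18 = 2.0745.
Dividing the baseline by the relative clearance: 49 / 2.0745 = 24 μmol/L.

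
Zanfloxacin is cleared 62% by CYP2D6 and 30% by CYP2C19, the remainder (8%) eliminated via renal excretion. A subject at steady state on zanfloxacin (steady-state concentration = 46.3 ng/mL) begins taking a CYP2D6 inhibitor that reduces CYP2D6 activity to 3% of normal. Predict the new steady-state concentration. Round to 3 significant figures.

116 ng/mL

CYP2D6: 0.62 × 0.03 = 0.0186
CYP2C19: 0.3 (unchanged)
Other: 0.08 (unchanged)
Relative clearance = 0.0186 + 0.3 + 0.08 = 0.3986.
New steady-state concentration = baseline ÷ relative clearance = 46.3 / 0.3986 = 116 ng/mL.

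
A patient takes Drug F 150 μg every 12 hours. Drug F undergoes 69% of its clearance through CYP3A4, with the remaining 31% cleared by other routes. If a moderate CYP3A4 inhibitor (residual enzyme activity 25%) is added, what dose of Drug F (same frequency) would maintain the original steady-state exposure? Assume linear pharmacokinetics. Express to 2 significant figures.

72 μg

The CYP3A4 pathway (69% of clearance) drops to 0.25× activity: 0.69 × 0.25 = 0.1725.
Non-CYP routes (31%) are unchanged.
Relative clearance = 0.1725 + 0.31 = 0.4825.
To maintain the same steady-state level, dose must scale with clearance: new dose = 150 × 0.4825 = 72 μg.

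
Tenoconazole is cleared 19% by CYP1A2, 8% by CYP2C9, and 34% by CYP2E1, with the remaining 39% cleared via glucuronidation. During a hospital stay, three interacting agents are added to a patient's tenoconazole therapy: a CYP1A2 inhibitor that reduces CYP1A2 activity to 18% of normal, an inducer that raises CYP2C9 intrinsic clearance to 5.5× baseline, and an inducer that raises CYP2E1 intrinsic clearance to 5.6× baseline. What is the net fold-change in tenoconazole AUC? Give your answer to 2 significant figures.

The CYP1A2 pathway (19% of clearance) is reduced to 0.18× activity: 0.19 × 0.18 = 0.0342.
The CYP2C9 pathway (8% of clearance) increases to 5.5× activity: 0.08 × 5.5 = 0.44.
The CYP2E1 pathway (34% of clearance) rises to 5.6× activity: 0.34 × 5.6 = 1.904.
The remaining 39% of clearance is unaffected.
Relative clearance = 0.0342 + 0.44 + 1.904 + 0.39 = 2.7682.
AUC ∝ 1/CL: fold-change = 1 / 2.7682 = 0.36.

0.36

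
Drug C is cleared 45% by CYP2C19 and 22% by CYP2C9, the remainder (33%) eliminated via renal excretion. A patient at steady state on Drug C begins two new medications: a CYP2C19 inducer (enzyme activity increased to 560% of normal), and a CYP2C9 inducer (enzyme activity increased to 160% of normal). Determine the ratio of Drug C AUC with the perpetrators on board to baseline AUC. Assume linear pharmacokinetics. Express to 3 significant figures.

0.312

The CYP2C19 pathway (45% of clearance) rises to 5.6× activity: 0.45 × 5.6 = 2.52.
The CYP2C9 pathway (22% of clearance) increases to 1.6× activity: 0.22 × 1.6 = 0.352.
Non-CYP routes (33%) are unchanged.
Relative clearance = 2.52 + 0.352 + 0.33 = 3.202.
Net AUC ratio = 1 / 3.202 = 0.312.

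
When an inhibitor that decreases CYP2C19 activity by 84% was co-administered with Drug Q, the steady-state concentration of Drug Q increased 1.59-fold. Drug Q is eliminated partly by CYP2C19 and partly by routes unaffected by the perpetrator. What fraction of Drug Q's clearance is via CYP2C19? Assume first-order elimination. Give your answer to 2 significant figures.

0.44

CL'/CL = 1 / 1.59 = 0.6289
0.16·fm + (1 − fm) = 0.6289
fm = (0.6289 − 1) / (0.16 − 1) = 0.44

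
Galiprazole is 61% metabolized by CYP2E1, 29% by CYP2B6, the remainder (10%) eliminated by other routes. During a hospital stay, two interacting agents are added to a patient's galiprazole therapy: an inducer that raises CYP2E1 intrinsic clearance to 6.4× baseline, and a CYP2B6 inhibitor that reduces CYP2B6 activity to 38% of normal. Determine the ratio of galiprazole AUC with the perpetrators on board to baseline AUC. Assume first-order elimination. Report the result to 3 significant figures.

The CYP2E1 pathway (61% of clearance) is boosted to 6.4× activity: 0.61 × 6.4 = 3.904.
The CYP2B6 pathway (29% of clearance) falls to 0.38× activity: 0.29 × 0.38 = 0.1102.
Non-CYP routes (10%) are unchanged.
CL_new/CL_old = 3.904 + 0.1102 + 0.1 = 4.1142.
AUC ∝ 1/CL: fold-change = 1 / 4.1142 = 0.243.

0.243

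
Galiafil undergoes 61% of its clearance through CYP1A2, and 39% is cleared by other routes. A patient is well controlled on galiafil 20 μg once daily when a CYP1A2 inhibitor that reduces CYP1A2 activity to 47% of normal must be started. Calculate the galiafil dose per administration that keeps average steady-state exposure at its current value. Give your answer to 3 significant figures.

The CYP1A2 pathway (61% of clearance) drops to 0.47× activity: 0.61 × 0.47 = 0.2867.
The remaining 39% of clearance is unaffected.
CL_new/CL_old = 0.2867 + 0.39 = 0.6767.
Exposure is unchanged when dose changes in proportion to clearance. New dose = 20 μg × 0.6767 = 13.5 μg.

13.5 μg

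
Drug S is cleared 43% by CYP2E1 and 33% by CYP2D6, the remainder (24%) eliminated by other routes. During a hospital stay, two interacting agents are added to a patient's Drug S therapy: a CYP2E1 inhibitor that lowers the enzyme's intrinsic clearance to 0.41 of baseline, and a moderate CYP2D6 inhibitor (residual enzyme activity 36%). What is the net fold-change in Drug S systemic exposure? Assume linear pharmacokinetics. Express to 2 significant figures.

1.9

The CYP2E1 pathway (43% of clearance) drops to 0.41× activity: 0.43 × 0.41 = 0.1763.
The CYP2D6 pathway (33% of clearance) drops to 0.36× activity: 0.33 × 0.36 = 0.1188.
The remaining 24% of clearance is unaffected.
New clearance relative to baseline: 0.1763 + 0.1188 + 0.24 = 0.5351.
Net systemic exposure ratio = 1 / 0.5351 = 1.9.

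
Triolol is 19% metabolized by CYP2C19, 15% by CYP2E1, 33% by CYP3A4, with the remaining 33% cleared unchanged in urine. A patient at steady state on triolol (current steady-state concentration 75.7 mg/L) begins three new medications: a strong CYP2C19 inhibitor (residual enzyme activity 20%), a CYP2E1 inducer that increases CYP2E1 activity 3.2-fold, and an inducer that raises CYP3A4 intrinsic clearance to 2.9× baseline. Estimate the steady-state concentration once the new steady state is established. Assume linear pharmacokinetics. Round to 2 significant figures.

42 mg/L

The CYP2C19 pathway (19% of clearance) drops to 0.2× activity: 0.19 × 0.2 = 0.038.
The CYP2E1 pathway (15% of clearance) is boosted to 3.2× activity: 0.15 × 3.2 = 0.48.
The CYP3A4 pathway (33% of clearance) rises to 2.9× activity: 0.33 × 2.9 = 0.957.
The remaining 33% of clearance is unaffected.
New clearance relative to baseline: 0.038 + 0.48 + 0.957 + 0.33 = 1.805.
Steady-state concentration ∝ 1/CL: new value = 75.7 / 1.805 = 42 mg/L.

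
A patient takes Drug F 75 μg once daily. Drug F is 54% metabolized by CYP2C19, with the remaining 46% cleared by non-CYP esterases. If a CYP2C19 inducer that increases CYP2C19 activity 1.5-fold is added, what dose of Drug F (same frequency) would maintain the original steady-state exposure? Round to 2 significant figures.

CYP2C19: 0.54 × 1.5 = 0.81
Other: 0.46 (unchanged)
Relative clearance = 0.81 + 0.46 = 1.27.
Exposure is unchanged when dose changes in proportion to clearance. New dose = 75 μg × 1.27 = 95 μg.

95 μg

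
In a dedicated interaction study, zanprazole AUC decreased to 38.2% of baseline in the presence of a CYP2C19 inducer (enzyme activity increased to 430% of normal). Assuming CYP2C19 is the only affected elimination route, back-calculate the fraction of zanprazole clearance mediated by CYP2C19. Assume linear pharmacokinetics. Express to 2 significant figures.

0.49

Let x = fm,CYP2C19. Because AUC ∝ 1/CL, relative clearance rose to 1/0.382 = 2.618.
Setting x·4.3 + (1 − x) = 2.618 and solving: x = (2.618 − 1)/(4.3 − 1) = 0.49.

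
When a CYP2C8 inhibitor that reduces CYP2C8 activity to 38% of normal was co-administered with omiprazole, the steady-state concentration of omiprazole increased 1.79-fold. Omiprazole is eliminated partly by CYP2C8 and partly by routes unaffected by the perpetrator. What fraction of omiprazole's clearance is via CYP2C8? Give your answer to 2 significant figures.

0.71

Let fm be the CYP2C8 fraction. New clearance relative to baseline = fm × 0.38 + (1 − fm).
Steady-state concentration ratio = 1 / (new CL fraction), so new CL fraction = 1 / 1.79 = 0.5587.
fm × 0.38 + 1 − fm = 0.5587  ⇒  fm × (0.38 − 1) = −0.4413  ⇒  fm = 0.71.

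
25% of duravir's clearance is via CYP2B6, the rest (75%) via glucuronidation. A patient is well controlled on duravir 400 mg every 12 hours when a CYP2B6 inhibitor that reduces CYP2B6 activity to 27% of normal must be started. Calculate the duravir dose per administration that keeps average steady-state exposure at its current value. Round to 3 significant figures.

327 mg

The CYP2B6 pathway (25% of clearance) drops to 0.27× activity: 0.25 × 0.27 = 0.0675.
The remaining 75% of clearance is unaffected.
CL_new/CL_old = 0.0675 + 0.75 = 0.8175.
Css,avg = (dose rate)/CL, so holding Css fixed requires dose ∝ CL: 400 × 0.8175 = 327 mg.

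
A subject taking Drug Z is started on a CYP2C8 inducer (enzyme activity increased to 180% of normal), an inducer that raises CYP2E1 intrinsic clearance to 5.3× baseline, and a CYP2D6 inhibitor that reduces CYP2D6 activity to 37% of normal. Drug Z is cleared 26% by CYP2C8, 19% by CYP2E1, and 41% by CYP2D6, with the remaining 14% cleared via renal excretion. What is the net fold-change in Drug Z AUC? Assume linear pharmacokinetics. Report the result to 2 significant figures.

0.57

CYP2C8: 0.26 × 1.8 = 0.468
CYP2E1: 0.19 × 5.3 = 1.007
CYP2D6: 0.41 × 0.37 = 0.1517
Other: 0.14 (unchanged)
New clearance relative to baseline: 0.468 + 1.007 + 0.1517 + 0.14 = 1.7667.
Net AUC ratio = 1 / 1.7667 = 0.57.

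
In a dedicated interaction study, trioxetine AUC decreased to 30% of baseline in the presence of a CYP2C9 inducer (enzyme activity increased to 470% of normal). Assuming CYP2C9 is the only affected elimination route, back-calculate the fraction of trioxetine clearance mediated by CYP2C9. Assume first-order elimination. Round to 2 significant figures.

CL'/CL = 1 / 0.300 = 3.333
4.7·fm + (1 − fm) = 3.333
fm = (3.333 − 1) / (4.7 − 1) = 0.63

0.63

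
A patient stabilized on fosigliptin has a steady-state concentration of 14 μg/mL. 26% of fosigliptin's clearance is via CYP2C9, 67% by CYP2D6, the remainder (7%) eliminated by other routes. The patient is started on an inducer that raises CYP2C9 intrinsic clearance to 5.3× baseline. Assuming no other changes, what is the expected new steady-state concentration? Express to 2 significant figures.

CYP2C9: 0.26 × 5.3 = 1.378
CYP2D6: 0.67 (unchanged)
Other: 0.07 (unchanged)
CL_new/CL_old = 1.378 + 0.67 + 0.07 = 2.118.
New steady-state concentration = baseline ÷ relative clearance = 14 / 2.118 = 6.6 μg/mL.

6.6 μg/mL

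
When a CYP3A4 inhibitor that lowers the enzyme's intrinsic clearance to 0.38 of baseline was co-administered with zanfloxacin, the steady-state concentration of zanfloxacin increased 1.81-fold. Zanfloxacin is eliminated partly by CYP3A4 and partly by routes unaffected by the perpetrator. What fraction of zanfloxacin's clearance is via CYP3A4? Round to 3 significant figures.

CL'/CL = 1 / 1.81 = 0.5525
0.38·fm + (1 − fm) = 0.5525
fm = (0.5525 − 1) / (0.38 − 1) = 0.722

0.722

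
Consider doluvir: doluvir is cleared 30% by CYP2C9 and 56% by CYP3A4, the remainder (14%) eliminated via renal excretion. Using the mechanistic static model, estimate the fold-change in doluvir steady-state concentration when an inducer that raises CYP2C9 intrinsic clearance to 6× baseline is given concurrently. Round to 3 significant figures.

The CYP2C9 pathway (30% of clearance) rises to 6× activity: 0.3 × 6 = 1.8.
CYP3A4 (56%) and the residual 14% are unaffected.
Relative clearance = 1.8 + 0.56 + 0.14 = 2.5.
Steady-state concentration ratio = CL_old/CL_new = 1 / 2.5 = 0.400.

0.400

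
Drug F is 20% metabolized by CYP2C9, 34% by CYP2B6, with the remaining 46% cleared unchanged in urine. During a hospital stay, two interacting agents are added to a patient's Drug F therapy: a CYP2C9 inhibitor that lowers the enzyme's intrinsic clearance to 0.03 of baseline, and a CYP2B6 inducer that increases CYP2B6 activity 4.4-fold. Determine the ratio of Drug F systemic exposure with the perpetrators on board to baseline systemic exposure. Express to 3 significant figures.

0.510

The CYP2C9 pathway (20% of clearance) is reduced to 0.03× activity: 0.2 × 0.03 = 0.006.
The CYP2B6 pathway (34% of clearance) increases to 4.4× activity: 0.34 × 4.4 = 1.496.
The remaining 46% of clearance is unaffected.
New clearance relative to baseline: 0.006 + 1.496 + 0.46 = 1.962.
Because systemic exposure varies inversely with clearance, the combined effect is 1 / 1.962 = 0.510.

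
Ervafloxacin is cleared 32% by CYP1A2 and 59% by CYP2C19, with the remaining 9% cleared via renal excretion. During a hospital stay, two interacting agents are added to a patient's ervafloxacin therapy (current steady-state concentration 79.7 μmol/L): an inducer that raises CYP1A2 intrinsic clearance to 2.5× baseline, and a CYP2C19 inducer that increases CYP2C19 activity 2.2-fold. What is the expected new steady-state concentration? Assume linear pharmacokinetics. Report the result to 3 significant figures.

36.4 μmol/L

The CYP1A2 pathway (32% of clearance) increases to 2.5× activity: 0.32 × 2.5 = 0.8.
The CYP2C19 pathway (59% of clearance) increases to 2.2× activity: 0.59 × 2.2 = 1.298.
Non-CYP routes (9%) are unchanged.
CL_new/CL_old = 0.8 + 1.298 + 0.09 = 2.188.
Dividing the baseline by the relative clearance: 79.7 / 2.188 = 36.4 μmol/L.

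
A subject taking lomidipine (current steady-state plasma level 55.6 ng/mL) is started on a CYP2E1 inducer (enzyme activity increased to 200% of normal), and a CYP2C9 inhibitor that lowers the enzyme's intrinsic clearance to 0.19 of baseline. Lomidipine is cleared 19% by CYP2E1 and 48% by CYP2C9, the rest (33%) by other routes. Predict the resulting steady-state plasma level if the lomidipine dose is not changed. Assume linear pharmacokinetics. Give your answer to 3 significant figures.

CYP2E1: 0.19 × 2 = 0.38
CYP2C9: 0.48 × 0.19 = 0.0912
Other: 0.33 (unchanged)
CL_new/CL_old = 0.38 + 0.0912 + 0.33 = 0.8012.
Dividing the baseline by the relative clearance: 55.6 / 0.8012 = 69.4 ng/mL.

69.4 ng/mL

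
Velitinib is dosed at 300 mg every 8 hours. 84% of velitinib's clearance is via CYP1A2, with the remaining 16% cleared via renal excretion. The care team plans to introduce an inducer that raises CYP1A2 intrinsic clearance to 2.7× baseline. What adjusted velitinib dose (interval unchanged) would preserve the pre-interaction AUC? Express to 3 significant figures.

728 mg

CYP1A2: 0.84 × 2.7 = 2.268
Other: 0.16 (unchanged)
CL_new/CL_old = 2.268 + 0.16 = 2.428.
To maintain the same steady-state level, dose must scale with clearance: new dose = 300 × 2.428 = 728 mg.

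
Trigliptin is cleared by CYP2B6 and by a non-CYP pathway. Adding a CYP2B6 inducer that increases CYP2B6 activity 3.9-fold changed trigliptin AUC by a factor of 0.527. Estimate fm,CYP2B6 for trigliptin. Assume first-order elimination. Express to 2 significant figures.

Let x = fm,CYP2B6. Because AUC ∝ 1/CL, relative clearance rose to 1/0.527 = 1.898.
Setting x·3.9 + (1 − x) = 1.898 and solving: x = (1.898 − 1)/(3.9 − 1) = 0.31.

0.31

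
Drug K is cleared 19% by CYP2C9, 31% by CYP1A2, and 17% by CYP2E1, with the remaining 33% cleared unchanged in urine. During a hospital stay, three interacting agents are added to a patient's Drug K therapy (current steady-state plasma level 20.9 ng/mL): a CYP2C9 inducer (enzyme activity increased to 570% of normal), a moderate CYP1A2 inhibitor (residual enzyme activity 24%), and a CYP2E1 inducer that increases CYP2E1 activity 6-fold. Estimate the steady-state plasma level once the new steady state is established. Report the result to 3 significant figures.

The CYP2C9 pathway (19% of clearance) rises to 5.7× activity: 0.19 × 5.7 = 1.083.
The CYP1A2 pathway (31% of clearance) drops to 0.24× activity: 0.31 × 0.24 = 0.0744.
The CYP2E1 pathway (17% of clearance) increases to 6× activity: 0.17 × 6 = 1.02.
The remaining 33% of clearance is unaffected.
Relative clearance = 1.083 + 0.0744 + 1.02 + 0.33 = 2.5074.
Steady-state plasma level ∝ 1/CL: new value = 20.9 / 2.5074 = 8.34 ng/mL.

8.34 ng/mL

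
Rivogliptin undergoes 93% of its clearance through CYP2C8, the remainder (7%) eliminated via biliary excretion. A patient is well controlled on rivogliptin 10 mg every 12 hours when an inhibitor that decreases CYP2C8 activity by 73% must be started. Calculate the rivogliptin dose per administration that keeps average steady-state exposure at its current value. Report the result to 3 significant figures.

3.21 mg

The CYP2C8 pathway (93% of clearance) falls to 0.27× activity: 0.93 × 0.27 = 0.2511.
The remaining 7% of clearance is unaffected.
New clearance relative to baseline: 0.2511 + 0.07 = 0.3211.
Css,avg = (dose rate)/CL, so holding Css fixed requires dose ∝ CL: 10 × 0.3211 = 3.21 mg.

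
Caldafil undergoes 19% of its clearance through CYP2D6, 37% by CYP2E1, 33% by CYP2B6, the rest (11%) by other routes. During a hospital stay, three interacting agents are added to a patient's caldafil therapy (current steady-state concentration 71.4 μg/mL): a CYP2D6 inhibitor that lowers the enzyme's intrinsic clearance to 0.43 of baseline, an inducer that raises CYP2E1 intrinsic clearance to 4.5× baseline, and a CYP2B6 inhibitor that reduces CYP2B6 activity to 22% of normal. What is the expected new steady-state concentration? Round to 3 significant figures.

37.0 μg/mL

The CYP2D6 pathway (19% of clearance) falls to 0.43× activity: 0.19 × 0.43 = 0.0817.
The CYP2E1 pathway (37% of clearance) rises to 4.5× activity: 0.37 × 4.5 = 1.665.
The CYP2B6 pathway (33% of clearance) falls to 0.22× activity: 0.33 × 0.22 = 0.0726.
The remaining 11% of clearance is unaffected.
CL_new/CL_old = 0.0817 + 1.665 + 0.0726 + 0.11 = 1.9293.
New steady-state concentration = 71.4 / 1.9293 = 37.0 μg/mL (concentration scales inversely with clearance).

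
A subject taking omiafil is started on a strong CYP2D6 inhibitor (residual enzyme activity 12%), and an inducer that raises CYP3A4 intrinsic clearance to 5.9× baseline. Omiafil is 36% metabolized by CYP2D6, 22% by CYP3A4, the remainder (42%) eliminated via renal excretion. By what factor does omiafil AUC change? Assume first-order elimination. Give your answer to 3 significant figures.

0.568

The CYP2D6 pathway (36% of clearance) drops to 0.12× activity: 0.36 × 0.12 = 0.0432.
The CYP3A4 pathway (22% of clearance) increases to 5.9× activity: 0.22 × 5.9 = 1.298.
The remaining 42% of clearance is unaffected.
CL_new/CL_old = 0.0432 + 1.298 + 0.42 = 1.7612.
AUC ∝ 1/CL: fold-change = 1 / 1.7612 = 0.568.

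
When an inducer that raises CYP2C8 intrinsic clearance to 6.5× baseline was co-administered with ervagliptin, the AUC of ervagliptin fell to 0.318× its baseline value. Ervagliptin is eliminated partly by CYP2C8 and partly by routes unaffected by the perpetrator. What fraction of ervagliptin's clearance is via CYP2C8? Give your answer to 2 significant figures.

0.39

CL'/CL = 1 / 0.318 = 3.145
6.5·fm + (1 − fm) = 3.145
fm = (3.145 − 1) / (6.5 − 1) = 0.39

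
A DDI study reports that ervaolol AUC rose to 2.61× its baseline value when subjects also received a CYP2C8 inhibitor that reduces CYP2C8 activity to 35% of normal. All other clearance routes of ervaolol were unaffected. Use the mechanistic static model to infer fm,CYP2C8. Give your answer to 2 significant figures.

0.95

Write x for the fraction cleared via CYP2C8. The observed AUC change means clearance fell to 1/2.61 = 0.3831 of baseline.
Setting x·0.35 + (1 − x) = 0.3831 and solving: x = (0.3831 − 1)/(0.35 − 1) = 0.95.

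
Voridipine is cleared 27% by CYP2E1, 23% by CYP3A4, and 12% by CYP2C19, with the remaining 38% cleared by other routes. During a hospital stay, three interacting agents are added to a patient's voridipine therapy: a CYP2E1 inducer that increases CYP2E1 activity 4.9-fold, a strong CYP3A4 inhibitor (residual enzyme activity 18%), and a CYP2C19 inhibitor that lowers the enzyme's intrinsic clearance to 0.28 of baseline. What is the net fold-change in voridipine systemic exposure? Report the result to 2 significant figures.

0.56

The CYP2E1 pathway (27% of clearance) increases to 4.9× activity: 0.27 × 4.9 = 1.323.
The CYP3A4 pathway (23% of clearance) is reduced to 0.18× activity: 0.23 × 0.18 = 0.0414.
The CYP2C19 pathway (12% of clearance) is reduced to 0.28× activity: 0.12 × 0.28 = 0.0336.
Non-CYP routes (38%) are unchanged.
Relative clearance = 1.323 + 0.0414 + 0.0336 + 0.38 = 1.778.
Because systemic exposure varies inversely with clearance, the combined effect is 1 / 1.778 = 0.56.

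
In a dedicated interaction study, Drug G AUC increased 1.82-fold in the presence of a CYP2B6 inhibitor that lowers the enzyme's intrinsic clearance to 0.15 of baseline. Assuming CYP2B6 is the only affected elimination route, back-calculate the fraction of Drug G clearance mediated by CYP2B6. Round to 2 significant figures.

0.53

Write x for the fraction cleared via CYP2B6. The observed AUC change means clearance fell to 1/1.82 = 0.5495 of baseline.
Only the CYP2B6 route changed, so 0.5495 = x·0.15 + (1 − x), giving x = 0.53.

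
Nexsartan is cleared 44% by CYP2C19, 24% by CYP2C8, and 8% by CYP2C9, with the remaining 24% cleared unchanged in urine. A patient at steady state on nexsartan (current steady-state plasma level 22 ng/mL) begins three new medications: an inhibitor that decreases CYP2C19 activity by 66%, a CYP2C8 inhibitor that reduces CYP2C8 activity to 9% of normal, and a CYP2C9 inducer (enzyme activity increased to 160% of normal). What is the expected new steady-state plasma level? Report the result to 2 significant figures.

The CYP2C19 pathway (44% of clearance) is reduced to 0.34× activity: 0.44 × 0.34 = 0.1496.
The CYP2C8 pathway (24% of clearance) is reduced to 0.09× activity: 0.24 × 0.09 = 0.0216.
The CYP2C9 pathway (8% of clearance) rises to 1.6× activity: 0.08 × 1.6 = 0.128.
The remaining 24% of clearance is unaffected.
CL_new/CL_old = 0.1496 + 0.0216 + 0.128 + 0.24 = 0.5392.
Dividing the baseline by the relative clearance: 22 / 0.5392 = 41 ng/mL.

41 ng/mL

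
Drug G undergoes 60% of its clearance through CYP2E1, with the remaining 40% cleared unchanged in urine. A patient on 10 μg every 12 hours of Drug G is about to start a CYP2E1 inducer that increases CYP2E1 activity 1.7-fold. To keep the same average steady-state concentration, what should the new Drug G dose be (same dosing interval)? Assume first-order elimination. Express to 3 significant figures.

The CYP2E1 pathway (60% of clearance) is boosted to 1.7× activity: 0.6 × 1.7 = 1.02.
The remaining 40% of clearance is unaffected.
New clearance relative to baseline: 1.02 + 0.4 = 1.42.
To maintain the same steady-state level, dose must scale with clearance: new dose = 10 × 1.42 = 14.2 μg.

14.2 μg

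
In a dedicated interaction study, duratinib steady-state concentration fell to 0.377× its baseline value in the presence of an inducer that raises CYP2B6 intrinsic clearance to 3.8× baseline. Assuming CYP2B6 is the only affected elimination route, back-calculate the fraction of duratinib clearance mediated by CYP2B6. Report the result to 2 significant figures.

0.59

Write x for the fraction cleared via CYP2B6. The observed steady-state concentration change means clearance rose to 1/0.377 = 2.653 of baseline.
Setting x·3.8 + (1 − x) = 2.653 and solving: x = (2.653 − 1)/(3.8 − 1) = 0.59.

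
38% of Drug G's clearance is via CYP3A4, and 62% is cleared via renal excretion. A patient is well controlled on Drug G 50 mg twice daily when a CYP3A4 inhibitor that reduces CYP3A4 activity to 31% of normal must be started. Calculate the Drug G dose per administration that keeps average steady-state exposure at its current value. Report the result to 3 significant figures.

CYP3A4: 0.38 × 0.31 = 0.1178
Other: 0.62 (unchanged)
CL_new/CL_old = 0.1178 + 0.62 = 0.7378.
To maintain the same steady-state level, dose must scale with clearance: new dose = 50 × 0.7378 = 36.9 mg.

36.9 mg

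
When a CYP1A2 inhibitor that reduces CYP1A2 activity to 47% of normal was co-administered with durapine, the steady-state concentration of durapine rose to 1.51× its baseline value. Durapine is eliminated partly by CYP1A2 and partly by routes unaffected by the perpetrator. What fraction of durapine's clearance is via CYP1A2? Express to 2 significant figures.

CL'/CL = 1 / 1.51 = 0.6623
0.47·fm + (1 − fm) = 0.6623
fm = (0.6623 − 1) / (0.47 − 1) = 0.64

0.64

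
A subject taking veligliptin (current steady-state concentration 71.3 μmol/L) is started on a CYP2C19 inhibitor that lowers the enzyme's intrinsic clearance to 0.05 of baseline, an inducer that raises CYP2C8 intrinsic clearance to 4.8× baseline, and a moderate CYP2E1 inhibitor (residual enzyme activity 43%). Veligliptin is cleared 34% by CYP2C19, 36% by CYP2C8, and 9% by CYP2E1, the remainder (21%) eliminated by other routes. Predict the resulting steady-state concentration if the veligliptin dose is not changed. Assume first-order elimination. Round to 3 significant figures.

The CYP2C19 pathway (34% of clearance) is reduced to 0.05× activity: 0.34 × 0.05 = 0.017.
The CYP2C8 pathway (36% of clearance) increases to 4.8× activity: 0.36 × 4.8 = 1.728.
The CYP2E1 pathway (9% of clearance) drops to 0.43× activity: 0.09 × 0.43 = 0.0387.
The remaining 21% of clearance is unaffected.
CL_new/CL_old = 0.017 + 1.728 + 0.0387 + 0.21 = 1.9937.
Steady-state concentration ∝ 1/CL: new value = 71.3 / 1.9937 = 35.8 μmol/L.

35.8 μmol/L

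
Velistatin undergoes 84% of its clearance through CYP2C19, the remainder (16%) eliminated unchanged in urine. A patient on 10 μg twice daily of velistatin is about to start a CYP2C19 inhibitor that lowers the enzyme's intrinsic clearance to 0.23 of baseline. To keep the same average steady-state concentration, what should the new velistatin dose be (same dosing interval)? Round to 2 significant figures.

3.5 μg

The CYP2C19 pathway (84% of clearance) is reduced to 0.23× activity: 0.84 × 0.23 = 0.1932.
The remaining 16% of clearance is unaffected.
Relative clearance = 0.1932 + 0.16 = 0.3532.
Exposure is unchanged when dose changes in proportion to clearance. New dose = 10 μg × 0.3532 = 3.5 μg.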